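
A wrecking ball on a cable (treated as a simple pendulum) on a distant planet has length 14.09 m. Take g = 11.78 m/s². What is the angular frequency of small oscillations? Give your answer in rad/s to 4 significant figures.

0.9144 rad/s

ω = √(g/L) = √(11.78/14.09) = 0.9144 rad/s.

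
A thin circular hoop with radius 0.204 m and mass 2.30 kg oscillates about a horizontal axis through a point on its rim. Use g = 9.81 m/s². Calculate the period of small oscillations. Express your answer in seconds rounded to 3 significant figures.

1.28 s

I_cm = mr² = 0.09572 kg·m². The pivot is at distance d = 0.204 m from the centre of mass.
By the parallel-axis theorem, I = I_cm + md² = 0.09572 + 0.09572 = 0.1914 kg·m².
T = 2π√(I/(mgd)) = 2π√(0.1914/(2.30 × 9.81 × 0.204)) = 1.28 s.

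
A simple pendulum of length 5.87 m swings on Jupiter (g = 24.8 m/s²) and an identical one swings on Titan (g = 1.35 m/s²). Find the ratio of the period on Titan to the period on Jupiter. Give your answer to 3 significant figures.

4.29

T ∝ 1/√g, so T₂/T₁ = √(g₁/g₂) = √(24.8/1.35) = 4.29.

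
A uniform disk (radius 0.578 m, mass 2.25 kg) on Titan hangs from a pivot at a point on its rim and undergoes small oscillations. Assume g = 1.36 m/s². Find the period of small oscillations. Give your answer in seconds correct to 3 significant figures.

5.02 s

I_cm = ½mr² = 0.3758 kg·m². The pivot is at distance d = 0.578 m from the centre of mass.
By the parallel-axis theorem, I = I_cm + md² = 0.3758 + 0.7517 = 1.128 kg·m².
T = 2π√(I/(mgd)) = 2π√(1.128/(2.25 × 1.36 × 0.578)) = 5.02 s.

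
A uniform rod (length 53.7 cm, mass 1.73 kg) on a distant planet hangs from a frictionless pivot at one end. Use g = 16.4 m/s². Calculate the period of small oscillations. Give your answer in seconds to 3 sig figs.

For a physical pendulum T = 2π√(I/(mgd)), with d = 0.2685 m from pivot to centre of mass.
I_cm = mL²/12 = 1.73 × 0.537²/12 = 0.04157 kg·m²; I = I_cm + md² = 0.04157 + 1.73 × 0.2685² = 0.1663 kg·m².
T = 2π√(0.1663/(1.73 × 16.4 × 0.2685)) = 0.928 s.

0.928 s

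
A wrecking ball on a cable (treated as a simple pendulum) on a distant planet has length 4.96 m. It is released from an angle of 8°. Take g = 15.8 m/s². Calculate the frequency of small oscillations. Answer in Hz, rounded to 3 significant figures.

T = 2π√(L/g) = 2π√(4.96/15.8) = 3.520 s, so f = 1/T = 0.284 Hz.

0.284 Hz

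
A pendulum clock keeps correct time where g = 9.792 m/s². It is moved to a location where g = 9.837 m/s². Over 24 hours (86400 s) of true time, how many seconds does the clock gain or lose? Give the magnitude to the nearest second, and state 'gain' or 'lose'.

gain 198 s

The clock's period scales as T ∝ 1/√g, so T'/T = √(9.792/9.837) = 0.997710.
In 86400 s of true time the clock registers 86400/0.997710 = 86598.3 s, so it gains 198 s.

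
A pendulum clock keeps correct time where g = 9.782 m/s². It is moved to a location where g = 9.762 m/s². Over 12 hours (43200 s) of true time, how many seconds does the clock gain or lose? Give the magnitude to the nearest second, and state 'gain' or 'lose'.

lose 44 s

The clock's period scales as T ∝ 1/√g, so T'/T = √(9.782/9.762) = 1.00102.
In 43200 s of true time the clock registers 43200/1.00102 = 43155.8 s, so it loses 44 s.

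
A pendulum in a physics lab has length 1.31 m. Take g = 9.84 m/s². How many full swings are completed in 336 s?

146

T = 2π√(L/g) = 2π√(1.31/9.84) = 2.293 s.
Number of complete oscillations = ⌊336/2.293⌋ = ⌊146.6⌋ = 146.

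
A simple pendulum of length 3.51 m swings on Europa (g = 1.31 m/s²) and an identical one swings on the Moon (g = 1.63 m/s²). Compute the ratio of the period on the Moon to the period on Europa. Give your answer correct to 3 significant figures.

0.896

T ∝ 1/√g, so T₂/T₁ = √(g₁/g₂) = √(1.31/1.63) = 0.896.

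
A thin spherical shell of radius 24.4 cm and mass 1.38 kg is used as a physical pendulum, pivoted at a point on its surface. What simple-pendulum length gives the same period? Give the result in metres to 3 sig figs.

The equivalent simple-pendulum length is L_eq = I/(md), where I is about the pivot and d = 0.2440 m.
I_cm = (2/3)mR² = 0.05477 kg·m², so I = I_cm + md² = 0.05477 + 0.08216 = 0.1369 kg·m².
L_eq = 0.1369/(1.38 × 0.2440) = 0.407 m.

0.407 m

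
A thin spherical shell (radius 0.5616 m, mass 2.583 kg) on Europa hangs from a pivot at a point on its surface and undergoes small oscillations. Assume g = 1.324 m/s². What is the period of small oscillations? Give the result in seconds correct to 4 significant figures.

I_cm = (2/3)mr² = 0.54311 kg·m². The pivot is at distance d = 0.5616 m from the centre of mass.
By the parallel-axis theorem, I = I_cm + md² = 0.54311 + 0.81466 = 1.3578 kg·m².
T = 2π√(I/(mgd)) = 2π√(1.3578/(2.583 × 1.324 × 0.5616)) = 5.283 s.

5.283 s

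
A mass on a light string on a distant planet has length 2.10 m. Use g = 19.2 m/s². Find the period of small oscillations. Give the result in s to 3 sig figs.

2.08 s

T = 2π√(L/g) = 2π√(2.10/19.2) = 2π × 0.3307 = 2.08 s.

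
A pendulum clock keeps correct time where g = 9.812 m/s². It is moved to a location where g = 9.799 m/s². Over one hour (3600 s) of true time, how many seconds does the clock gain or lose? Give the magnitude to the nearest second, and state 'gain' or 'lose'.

The clock's period scales as T ∝ 1/√g, so T'/T = √(9.812/9.799) = 1.00066.
In 3600 s of true time the clock registers 3600/1.00066 = 3597.6 s, so it loses 2 s.

lose 2 s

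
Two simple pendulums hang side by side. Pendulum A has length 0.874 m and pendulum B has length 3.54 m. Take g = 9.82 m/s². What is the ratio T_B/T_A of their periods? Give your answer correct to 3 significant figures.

T ∝ √L, so T_B/T_A = √(L_B/L_A) = √(3.54/0.874) = 2.01.

2.01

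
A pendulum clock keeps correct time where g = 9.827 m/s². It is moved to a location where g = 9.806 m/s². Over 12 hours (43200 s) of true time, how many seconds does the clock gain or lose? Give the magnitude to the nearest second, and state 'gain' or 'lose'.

The clock's period scales as T ∝ 1/√g, so T'/T = √(9.827/9.806) = 1.00107.
In 43200 s of true time the clock registers 43200/1.00107 = 43153.8 s, so it loses 46 s.

lose 46 s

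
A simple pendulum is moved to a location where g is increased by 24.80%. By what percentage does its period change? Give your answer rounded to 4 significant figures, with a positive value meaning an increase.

-10.49%

T ∝ 1/√g, so T'/T = 1/√(1.2480) = 0.89514.
Percentage change in T = (0.89514 − 1) × 100% = -10.49%.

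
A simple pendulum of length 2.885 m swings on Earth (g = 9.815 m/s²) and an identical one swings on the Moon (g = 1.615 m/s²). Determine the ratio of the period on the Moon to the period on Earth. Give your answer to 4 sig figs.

2.465

T ∝ 1/√g, so T₂/T₁ = √(g₁/g₂) = √(9.815/1.615) = 2.465.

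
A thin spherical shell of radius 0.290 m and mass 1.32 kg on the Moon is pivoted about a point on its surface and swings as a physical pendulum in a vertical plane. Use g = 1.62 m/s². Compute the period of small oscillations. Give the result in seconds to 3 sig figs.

3.43 s

I_cm = (2/3)mr² = 0.07401 kg·m². The pivot is at distance d = 0.290 m from the centre of mass.
By the parallel-axis theorem, I = I_cm + md² = 0.07401 + 0.1110 = 0.1850 kg·m².
T = 2π√(I/(mgd)) = 2π√(0.1850/(1.32 × 1.62 × 0.290)) = 3.43 s.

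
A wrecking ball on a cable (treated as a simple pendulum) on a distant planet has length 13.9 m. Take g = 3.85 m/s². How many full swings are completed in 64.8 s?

5

T = 2π√(L/g) = 2π√(13.9/3.85) = 11.94 s.
Number of complete oscillations = ⌊64.8/11.94⌋ = ⌊5.428⌋ = 5.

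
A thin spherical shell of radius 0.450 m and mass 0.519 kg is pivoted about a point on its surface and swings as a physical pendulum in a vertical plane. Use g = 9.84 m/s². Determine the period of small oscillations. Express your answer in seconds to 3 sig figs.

I_cm = (2/3)mr² = 0.07007 kg·m². The pivot is at distance d = 0.450 m from the centre of mass.
By the parallel-axis theorem, I = I_cm + md² = 0.07007 + 0.1051 = 0.1752 kg·m².
T = 2π√(I/(mgd)) = 2π√(0.1752/(0.519 × 9.84 × 0.450)) = 1.73 s.

1.73 s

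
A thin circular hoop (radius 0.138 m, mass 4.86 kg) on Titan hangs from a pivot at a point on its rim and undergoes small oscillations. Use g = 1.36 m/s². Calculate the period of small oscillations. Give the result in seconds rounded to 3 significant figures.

I_cm = mr² = 0.09255 kg·m². The pivot is at distance d = 0.138 m from the centre of mass.
By the parallel-axis theorem, I = I_cm + md² = 0.09255 + 0.09255 = 0.1851 kg·m².
T = 2π√(I/(mgd)) = 2π√(0.1851/(4.86 × 1.36 × 0.138)) = 2.83 s.

2.83 s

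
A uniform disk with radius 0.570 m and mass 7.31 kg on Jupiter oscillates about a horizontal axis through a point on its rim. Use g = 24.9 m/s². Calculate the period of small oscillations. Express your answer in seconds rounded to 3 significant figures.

I_cm = ½mr² = 1.188 kg·m². The pivot is at distance d = 0.570 m from the centre of mass.
By the parallel-axis theorem, I = I_cm + md² = 1.188 + 2.375 = 3.563 kg·m².
T = 2π√(I/(mgd)) = 2π√(3.563/(7.31 × 24.9 × 0.570)) = 1.16 s.

1.16 s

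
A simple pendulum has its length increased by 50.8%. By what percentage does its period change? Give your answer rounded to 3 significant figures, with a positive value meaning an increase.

22.8%

T ∝ √L, so T'/T = √(1.508) = 1.228.
Percentage change in T = (1.228 − 1) × 100% = 22.8%.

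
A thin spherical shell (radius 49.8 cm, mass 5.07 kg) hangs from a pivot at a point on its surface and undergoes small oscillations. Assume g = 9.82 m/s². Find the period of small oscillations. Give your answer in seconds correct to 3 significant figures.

I_cm = (2/3)mr² = 0.8383 kg·m². The pivot is at distance d = 0.498 m from the centre of mass.
By the parallel-axis theorem, I = I_cm + md² = 0.8383 + 1.257 = 2.096 kg·m².
T = 2π√(I/(mgd)) = 2π√(2.096/(5.07 × 9.82 × 0.498)) = 1.83 s.

1.83 s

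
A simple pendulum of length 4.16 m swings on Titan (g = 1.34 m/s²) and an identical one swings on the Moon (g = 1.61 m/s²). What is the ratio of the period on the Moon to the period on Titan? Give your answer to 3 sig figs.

0.912

T ∝ 1/√g, so T₂/T₁ = √(g₁/g₂) = √(1.34/1.61) = 0.912.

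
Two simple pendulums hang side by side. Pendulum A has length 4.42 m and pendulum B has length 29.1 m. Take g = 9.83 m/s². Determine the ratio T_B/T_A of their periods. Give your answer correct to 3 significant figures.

2.57

T ∝ √L, so T_B/T_A = √(L_B/L_A) = √(29.1/4.42) = 2.57.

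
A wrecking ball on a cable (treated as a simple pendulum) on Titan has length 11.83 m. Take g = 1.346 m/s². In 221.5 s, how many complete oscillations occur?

11

T = 2π√(L/g) = 2π√(11.83/1.346) = 18.627 s.
Number of complete oscillations = ⌊221.5/18.627⌋ = ⌊11.891⌋ = 11.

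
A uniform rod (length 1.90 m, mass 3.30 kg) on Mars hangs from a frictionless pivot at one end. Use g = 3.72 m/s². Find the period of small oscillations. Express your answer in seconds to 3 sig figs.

3.67 s

For a physical pendulum T = 2π√(I/(mgd)), with d = 0.9500 m from pivot to centre of mass.
I_cm = mL²/12 = 3.30 × 1.90²/12 = 0.9927 kg·m²; I = I_cm + md² = 0.9927 + 3.30 × 0.9500² = 3.971 kg·m².
T = 2π√(3.971/(3.30 × 3.72 × 0.9500)) = 3.67 s.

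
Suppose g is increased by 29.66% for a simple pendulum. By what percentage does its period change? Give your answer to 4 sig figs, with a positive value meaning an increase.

T ∝ 1/√g, so T'/T = 1/√(1.2966) = 0.87821.
Percentage change in T = (0.87821 − 1) × 100% = -12.18%.

-12.18%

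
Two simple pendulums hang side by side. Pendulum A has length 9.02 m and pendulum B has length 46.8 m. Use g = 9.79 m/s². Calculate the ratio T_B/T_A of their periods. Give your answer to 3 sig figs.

T ∝ √L, so T_B/T_A = √(L_B/L_A) = √(46.8/9.02) = 2.28.

2.28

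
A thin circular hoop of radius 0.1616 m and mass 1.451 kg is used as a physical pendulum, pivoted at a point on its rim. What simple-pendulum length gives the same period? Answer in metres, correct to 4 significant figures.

0.3232 m

The equivalent simple-pendulum length is L_eq = I/(md), where I is about the pivot and d = 0.16160 m.
I_cm = mR² = 0.037892 kg·m², so I = I_cm + md² = 0.037892 + 0.037892 = 0.075784 kg·m².
L_eq = 0.075784/(1.451 × 0.16160) = 0.3232 m.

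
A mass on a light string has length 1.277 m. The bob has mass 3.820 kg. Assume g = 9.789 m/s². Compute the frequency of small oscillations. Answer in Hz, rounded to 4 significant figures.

0.4407 Hz

T = 2π√(L/g) = 2π√(1.277/9.789) = 2.2694 s, so f = 1/T = 0.4407 Hz.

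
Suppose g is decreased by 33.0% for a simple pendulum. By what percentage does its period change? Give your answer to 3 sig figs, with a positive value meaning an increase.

22.2%

T ∝ 1/√g, so T'/T = 1/√(0.6700) = 1.222.
Percentage change in T = (1.222 − 1) × 100% = 22.2%.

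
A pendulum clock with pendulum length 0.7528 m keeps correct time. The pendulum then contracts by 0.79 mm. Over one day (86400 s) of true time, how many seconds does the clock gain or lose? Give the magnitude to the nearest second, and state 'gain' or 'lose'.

gain 45 s

T ∝ √L, so T'/T = √(0.75201/0.7528) = 0.999475.
In 86400 s of true time the clock registers 86400/0.999475 = 86445.4 s, so it gains 45 s.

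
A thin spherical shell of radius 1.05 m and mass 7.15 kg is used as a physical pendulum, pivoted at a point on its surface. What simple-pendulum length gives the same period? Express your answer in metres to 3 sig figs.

The equivalent simple-pendulum length is L_eq = I/(md), where I is about the pivot and d = 1.050 m.
I_cm = (2/3)mR² = 5.255 kg·m², so I = I_cm + md² = 5.255 + 7.883 = 13.14 kg·m².
L_eq = 13.14/(7.15 × 1.050) = 1.75 m.

1.75 m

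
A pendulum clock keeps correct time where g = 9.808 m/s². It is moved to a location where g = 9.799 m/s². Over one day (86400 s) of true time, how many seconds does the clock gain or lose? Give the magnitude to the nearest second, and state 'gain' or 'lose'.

lose 40 s

The clock's period scales as T ∝ 1/√g, so T'/T = √(9.808/9.799) = 1.00046.
In 86400 s of true time the clock registers 86400/1.00046 = 86360.3 s, so it loses 40 s.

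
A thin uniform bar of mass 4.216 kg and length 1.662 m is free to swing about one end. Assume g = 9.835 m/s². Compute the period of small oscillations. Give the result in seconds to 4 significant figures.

2.109 s

For a physical pendulum T = 2π√(I/(mgd)), with d = 0.83100 m from pivot to centre of mass.
I_cm = mL²/12 = 4.216 × 1.662²/12 = 0.97047 kg·m²; I = I_cm + md² = 0.97047 + 4.216 × 0.83100² = 3.8819 kg·m².
T = 2π√(3.8819/(4.216 × 9.835 × 0.83100)) = 2.109 s.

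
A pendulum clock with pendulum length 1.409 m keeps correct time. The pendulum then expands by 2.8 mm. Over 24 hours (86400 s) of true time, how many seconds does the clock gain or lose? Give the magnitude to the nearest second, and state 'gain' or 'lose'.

lose 86 s

T ∝ √L, so T'/T = √(1.41180/1.409) = 1.00099.
In 86400 s of true time the clock registers 86400/1.00099 = 86314.3 s, so it loses 86 s.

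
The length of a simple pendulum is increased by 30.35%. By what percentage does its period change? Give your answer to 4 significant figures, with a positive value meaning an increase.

14.17%

T ∝ √L, so T'/T = √(1.3035) = 1.1417.
Percentage change in T = (1.1417 − 1) × 100% = 14.17%.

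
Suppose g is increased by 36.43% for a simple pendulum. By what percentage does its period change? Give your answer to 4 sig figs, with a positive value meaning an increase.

-14.39%

T ∝ 1/√g, so T'/T = 1/√(1.3643) = 0.85614.
Percentage change in T = (0.85614 − 1) × 100% = -14.39%.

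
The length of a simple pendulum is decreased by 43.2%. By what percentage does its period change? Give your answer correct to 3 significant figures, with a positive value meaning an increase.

T ∝ √L, so T'/T = √(0.5680) = 0.7537.
Percentage change in T = (0.7537 − 1) × 100% = -24.6%.

-24.6%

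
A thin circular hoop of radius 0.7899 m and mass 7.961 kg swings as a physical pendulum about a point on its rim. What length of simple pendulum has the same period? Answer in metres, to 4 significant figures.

1.580 m

The equivalent simple-pendulum length is L_eq = I/(md), where I is about the pivot and d = 0.78990 m.
I_cm = mR² = 4.9672 kg·m², so I = I_cm + md² = 4.9672 + 4.9672 = 9.9344 kg·m².
L_eq = 9.9344/(7.961 × 0.78990) = 1.580 m.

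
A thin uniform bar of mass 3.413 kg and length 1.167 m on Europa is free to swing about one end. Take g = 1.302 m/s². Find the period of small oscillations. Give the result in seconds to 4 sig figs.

4.857 s

For a physical pendulum T = 2π√(I/(mgd)), with d = 0.58350 m from pivot to centre of mass.
I_cm = mL²/12 = 3.413 × 1.167²/12 = 0.38734 kg·m²; I = I_cm + md² = 0.38734 + 3.413 × 0.58350² = 1.5494 kg·m².
T = 2π√(1.5494/(3.413 × 1.302 × 0.58350)) = 4.857 s.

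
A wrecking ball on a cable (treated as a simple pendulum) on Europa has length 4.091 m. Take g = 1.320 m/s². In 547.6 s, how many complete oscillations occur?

49

T = 2π√(L/g) = 2π√(4.091/1.320) = 11.061 s.
Number of complete oscillations = ⌊547.6/11.061⌋ = ⌊49.506⌋ = 49.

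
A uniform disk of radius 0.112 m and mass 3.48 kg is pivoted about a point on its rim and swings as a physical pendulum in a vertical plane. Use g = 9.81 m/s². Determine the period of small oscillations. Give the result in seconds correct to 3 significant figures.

I_cm = ½mr² = 0.02183 kg·m². The pivot is at distance d = 0.112 m from the centre of mass.
By the parallel-axis theorem, I = I_cm + md² = 0.02183 + 0.04365 = 0.06548 kg·m².
T = 2π√(I/(mgd)) = 2π√(0.06548/(3.48 × 9.81 × 0.112)) = 0.822 s.

0.822 s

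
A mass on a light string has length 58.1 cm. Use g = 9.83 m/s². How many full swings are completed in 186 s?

T = 2π√(L/g) = 2π√(0.581/9.83) = 1.528 s.
Number of complete oscillations = ⌊186/1.528⌋ = ⌊121.8⌋ = 121.

121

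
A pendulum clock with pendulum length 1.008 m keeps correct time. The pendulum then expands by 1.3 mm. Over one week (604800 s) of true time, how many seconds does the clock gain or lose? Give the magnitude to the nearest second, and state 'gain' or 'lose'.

T ∝ √L, so T'/T = √(1.00930/1.008) = 1.00064.
In 604800 s of true time the clock registers 604800/1.00064 = 604410.4 s, so it loses 390 s.

lose 390 s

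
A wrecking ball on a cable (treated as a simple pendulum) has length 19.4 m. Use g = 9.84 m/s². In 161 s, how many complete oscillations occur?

T = 2π√(L/g) = 2π√(19.4/9.84) = 8.822 s.
Number of complete oscillations = ⌊161/8.822⌋ = ⌊18.25⌋ = 18.

18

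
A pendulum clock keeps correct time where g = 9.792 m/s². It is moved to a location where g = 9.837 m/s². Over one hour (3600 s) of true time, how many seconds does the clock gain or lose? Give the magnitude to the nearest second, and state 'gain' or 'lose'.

The clock's period scales as T ∝ 1/√g, so T'/T = √(9.792/9.837) = 0.997710.
In 3600 s of true time the clock registers 3600/0.997710 = 3608.3 s, so it gains 8 s.

gain 8 s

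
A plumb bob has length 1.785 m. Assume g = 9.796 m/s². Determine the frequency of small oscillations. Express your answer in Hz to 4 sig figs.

0.3728 Hz

T = 2π√(L/g) = 2π√(1.785/9.796) = 2.6821 s, so f = 1/T = 0.3728 Hz.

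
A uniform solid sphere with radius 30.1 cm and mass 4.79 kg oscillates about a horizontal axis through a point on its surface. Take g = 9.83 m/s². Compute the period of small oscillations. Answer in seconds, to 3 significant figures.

I_cm = (2/5)mr² = 0.1736 kg·m². The pivot is at distance d = 0.301 m from the centre of mass.
By the parallel-axis theorem, I = I_cm + md² = 0.1736 + 0.4340 = 0.6076 kg·m².
T = 2π√(I/(mgd)) = 2π√(0.6076/(4.79 × 9.83 × 0.301)) = 1.30 s.

1.30 s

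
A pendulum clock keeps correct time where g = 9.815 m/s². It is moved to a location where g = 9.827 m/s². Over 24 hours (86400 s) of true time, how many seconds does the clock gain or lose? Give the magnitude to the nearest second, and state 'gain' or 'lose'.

The clock's period scales as T ∝ 1/√g, so T'/T = √(9.815/9.827) = 0.999389.
In 86400 s of true time the clock registers 86400/0.999389 = 86452.8 s, so it gains 53 s.

gain 53 s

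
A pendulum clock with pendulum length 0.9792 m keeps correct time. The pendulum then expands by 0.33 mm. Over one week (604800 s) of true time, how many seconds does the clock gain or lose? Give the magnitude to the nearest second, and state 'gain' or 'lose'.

T ∝ √L, so T'/T = √(0.97953/0.9792) = 1.00017.
In 604800 s of true time the clock registers 604800/1.00017 = 604698.1 s, so it loses 102 s.

lose 102 s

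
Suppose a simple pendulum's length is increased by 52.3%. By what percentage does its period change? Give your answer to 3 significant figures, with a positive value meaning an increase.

23.4%

T ∝ √L, so T'/T = √(1.523) = 1.234.
Percentage change in T = (1.234 − 1) × 100% = 23.4%.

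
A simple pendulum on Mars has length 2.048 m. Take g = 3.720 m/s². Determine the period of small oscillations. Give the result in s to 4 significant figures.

T = 2π√(L/g) = 2π√(2.048/3.720) = 2π × 0.74198 = 4.662 s.

4.662 s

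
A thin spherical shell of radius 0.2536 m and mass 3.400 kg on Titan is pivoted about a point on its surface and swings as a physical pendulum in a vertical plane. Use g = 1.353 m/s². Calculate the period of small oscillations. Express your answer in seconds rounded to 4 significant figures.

3.512 s

I_cm = (2/3)mr² = 0.14578 kg·m². The pivot is at distance d = 0.2536 m from the centre of mass.
By the parallel-axis theorem, I = I_cm + md² = 0.14578 + 0.21866 = 0.36444 kg·m².
T = 2π√(I/(mgd)) = 2π√(0.36444/(3.400 × 1.353 × 0.2536)) = 3.512 s.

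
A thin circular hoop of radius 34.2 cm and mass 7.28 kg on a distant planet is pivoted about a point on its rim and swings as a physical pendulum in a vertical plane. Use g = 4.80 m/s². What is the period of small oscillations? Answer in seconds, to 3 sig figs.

I_cm = mr² = 0.8515 kg·m². The pivot is at distance d = 0.342 m from the centre of mass.
By the parallel-axis theorem, I = I_cm + md² = 0.8515 + 0.8515 = 1.703 kg·m².
T = 2π√(I/(mgd)) = 2π√(1.703/(7.28 × 4.80 × 0.342)) = 2.37 s.

2.37 s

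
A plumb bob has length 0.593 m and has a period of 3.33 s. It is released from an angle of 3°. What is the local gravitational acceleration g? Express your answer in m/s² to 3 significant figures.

2.11 m/s²

From T = 2π√(L/g), g = 4π²L/T² = 4π² × 0.593/3.330² = 2.11 m/s².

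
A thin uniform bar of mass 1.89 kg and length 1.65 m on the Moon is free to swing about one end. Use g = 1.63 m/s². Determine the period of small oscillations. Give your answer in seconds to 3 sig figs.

5.16 s

For a physical pendulum T = 2π√(I/(mgd)), with d = 0.8250 m from pivot to centre of mass.
I_cm = mL²/12 = 1.89 × 1.65²/12 = 0.4288 kg·m²; I = I_cm + md² = 0.4288 + 1.89 × 0.8250² = 1.715 kg·m².
T = 2π√(1.715/(1.89 × 1.63 × 0.8250)) = 5.16 s.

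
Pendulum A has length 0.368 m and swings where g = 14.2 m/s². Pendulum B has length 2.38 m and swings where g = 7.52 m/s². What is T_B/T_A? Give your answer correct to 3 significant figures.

T = 2π√(L/g), so T_B/T_A = √((L_B/g_B)/(L_A/g_A)) = √((2.38/7.52)/(0.368/14.2)) = 3.49.

3.49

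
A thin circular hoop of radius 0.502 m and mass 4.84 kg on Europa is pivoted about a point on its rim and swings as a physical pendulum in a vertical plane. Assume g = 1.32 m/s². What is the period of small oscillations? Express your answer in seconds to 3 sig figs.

I_cm = mr² = 1.220 kg·m². The pivot is at distance d = 0.502 m from the centre of mass.
By the parallel-axis theorem, I = I_cm + md² = 1.220 + 1.220 = 2.439 kg·m².
T = 2π√(I/(mgd)) = 2π√(2.439/(4.84 × 1.32 × 0.502)) = 5.48 s.

5.48 s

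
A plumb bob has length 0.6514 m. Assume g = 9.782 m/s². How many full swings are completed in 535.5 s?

T = 2π√(L/g) = 2π√(0.6514/9.782) = 1.6214 s.
Number of complete oscillations = ⌊535.5/1.6214⌋ = ⌊330.27⌋ = 330.

330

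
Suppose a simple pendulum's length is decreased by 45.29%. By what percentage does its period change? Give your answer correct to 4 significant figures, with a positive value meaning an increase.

T ∝ √L, so T'/T = √(0.54710) = 0.73966.
Percentage change in T = (0.73966 − 1) × 100% = -26.03%.

-26.03%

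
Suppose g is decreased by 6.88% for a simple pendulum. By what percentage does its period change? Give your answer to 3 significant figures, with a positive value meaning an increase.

T ∝ 1/√g, so T'/T = 1/√(0.9312) = 1.036.
Percentage change in T = (1.036 − 1) × 100% = 3.63%.

3.63%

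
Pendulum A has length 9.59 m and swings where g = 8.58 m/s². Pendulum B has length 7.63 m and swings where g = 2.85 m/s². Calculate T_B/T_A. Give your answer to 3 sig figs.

T = 2π√(L/g), so T_B/T_A = √((L_B/g_B)/(L_A/g_A)) = √((7.63/2.85)/(9.59/8.58)) = 1.55.

1.55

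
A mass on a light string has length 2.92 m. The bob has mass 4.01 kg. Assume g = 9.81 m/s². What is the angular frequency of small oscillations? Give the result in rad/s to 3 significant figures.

ω = √(g/L) = √(9.81/2.92) = 1.83 rad/s.

1.83 rad/s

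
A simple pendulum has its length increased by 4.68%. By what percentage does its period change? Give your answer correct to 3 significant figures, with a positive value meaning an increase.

2.31%

T ∝ √L, so T'/T = √(1.047) = 1.023.
Percentage change in T = (1.023 − 1) × 100% = 2.31%.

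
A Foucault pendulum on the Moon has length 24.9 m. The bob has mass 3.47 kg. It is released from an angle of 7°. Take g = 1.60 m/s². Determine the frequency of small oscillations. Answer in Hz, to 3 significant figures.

0.0403 Hz

T = 2π√(L/g) = 2π√(24.9/1.60) = 24.79 s, so f = 1/T = 0.0403 Hz.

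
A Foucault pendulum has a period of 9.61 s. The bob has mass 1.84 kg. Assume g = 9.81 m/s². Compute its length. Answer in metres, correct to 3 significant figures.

From T = 2π√(L/g), L = gT²/(4π²) = 9.81 × 9.610²/(4π²) = 22.9 m.

22.9 m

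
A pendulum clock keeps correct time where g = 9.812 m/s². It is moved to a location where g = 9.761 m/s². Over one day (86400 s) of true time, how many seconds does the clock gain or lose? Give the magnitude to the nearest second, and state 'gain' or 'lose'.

The clock's period scales as T ∝ 1/√g, so T'/T = √(9.812/9.761) = 1.00261.
In 86400 s of true time the clock registers 86400/1.00261 = 86175.2 s, so it loses 225 s.

lose 225 s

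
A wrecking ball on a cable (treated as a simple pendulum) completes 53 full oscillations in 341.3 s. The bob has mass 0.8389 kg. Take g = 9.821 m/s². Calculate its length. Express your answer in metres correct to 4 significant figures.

T = 341.3/53 = 6.4396 s.
From T = 2π√(L/g), L = gT²/(4π²) = 9.821 × 6.4396²/(4π²) = 10.32 m.

10.32 m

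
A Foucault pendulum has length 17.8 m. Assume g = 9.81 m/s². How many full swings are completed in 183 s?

21

T = 2π√(L/g) = 2π√(17.8/9.81) = 8.464 s.
Number of complete oscillations = ⌊183/8.464⌋ = ⌊21.62⌋ = 21.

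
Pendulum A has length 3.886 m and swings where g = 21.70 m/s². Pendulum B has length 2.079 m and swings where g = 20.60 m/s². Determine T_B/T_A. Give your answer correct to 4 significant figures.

T = 2π√(L/g), so T_B/T_A = √((L_B/g_B)/(L_A/g_A)) = √((2.079/20.60)/(3.886/21.70)) = 0.7507.

0.7507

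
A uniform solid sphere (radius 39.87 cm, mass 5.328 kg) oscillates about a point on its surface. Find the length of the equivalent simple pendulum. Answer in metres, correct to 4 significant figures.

0.5582 m

The equivalent simple-pendulum length is L_eq = I/(md), where I is about the pivot and d = 0.39870 m.
I_cm = (2/5)mR² = 0.33878 kg·m², so I = I_cm + md² = 0.33878 + 0.84695 = 1.1857 kg·m².
L_eq = 1.1857/(5.328 × 0.39870) = 0.5582 m.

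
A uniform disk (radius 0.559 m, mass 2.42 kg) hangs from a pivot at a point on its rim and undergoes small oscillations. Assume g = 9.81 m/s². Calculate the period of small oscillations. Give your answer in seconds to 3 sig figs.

I_cm = ½mr² = 0.3781 kg·m². The pivot is at distance d = 0.559 m from the centre of mass.
By the parallel-axis theorem, I = I_cm + md² = 0.3781 + 0.7562 = 1.134 kg·m².
T = 2π√(I/(mgd)) = 2π√(1.134/(2.42 × 9.81 × 0.559)) = 1.84 s.

1.84 s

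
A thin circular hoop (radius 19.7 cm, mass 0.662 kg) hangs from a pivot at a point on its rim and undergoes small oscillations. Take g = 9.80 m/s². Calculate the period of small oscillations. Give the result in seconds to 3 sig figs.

1.26 s

I_cm = mr² = 0.02569 kg·m². The pivot is at distance d = 0.197 m from the centre of mass.
By the parallel-axis theorem, I = I_cm + md² = 0.02569 + 0.02569 = 0.05138 kg·m².
T = 2π√(I/(mgd)) = 2π√(0.05138/(0.662 × 9.80 × 0.197)) = 1.26 s.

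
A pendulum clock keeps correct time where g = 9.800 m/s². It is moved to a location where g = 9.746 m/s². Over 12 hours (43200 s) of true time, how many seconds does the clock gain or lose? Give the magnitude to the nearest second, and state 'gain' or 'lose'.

lose 119 s

The clock's period scales as T ∝ 1/√g, so T'/T = √(9.800/9.746) = 1.00277.
In 43200 s of true time the clock registers 43200/1.00277 = 43080.8 s, so it loses 119 s.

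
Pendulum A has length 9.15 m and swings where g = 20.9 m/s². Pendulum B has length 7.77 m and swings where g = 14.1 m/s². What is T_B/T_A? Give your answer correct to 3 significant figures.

T = 2π√(L/g), so T_B/T_A = √((L_B/g_B)/(L_A/g_A)) = √((7.77/14.1)/(9.15/20.9)) = 1.12.

1.12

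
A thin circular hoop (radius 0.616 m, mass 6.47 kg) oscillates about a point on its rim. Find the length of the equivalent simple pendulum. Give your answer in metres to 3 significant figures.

1.23 m

The equivalent simple-pendulum length is L_eq = I/(md), where I is about the pivot and d = 0.6160 m.
I_cm = mR² = 2.455 kg·m², so I = I_cm + md² = 2.455 + 2.455 = 4.910 kg·m².
L_eq = 4.910/(6.47 × 0.6160) = 1.23 m.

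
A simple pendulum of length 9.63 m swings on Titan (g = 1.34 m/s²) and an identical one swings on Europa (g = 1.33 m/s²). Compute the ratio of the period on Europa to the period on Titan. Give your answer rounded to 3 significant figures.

1.00

T ∝ 1/√g, so T₂/T₁ = √(g₁/g₂) = √(1.34/1.33) = 1.00.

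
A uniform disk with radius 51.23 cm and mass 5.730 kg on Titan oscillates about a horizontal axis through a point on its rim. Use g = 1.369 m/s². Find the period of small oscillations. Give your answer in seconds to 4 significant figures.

4.707 s

I_cm = ½mr² = 0.75192 kg·m². The pivot is at distance d = 0.5123 m from the centre of mass.
By the parallel-axis theorem, I = I_cm + md² = 0.75192 + 1.5038 = 2.2558 kg·m².
T = 2π√(I/(mgd)) = 2π√(2.2558/(5.730 × 1.369 × 0.5123)) = 4.707 s.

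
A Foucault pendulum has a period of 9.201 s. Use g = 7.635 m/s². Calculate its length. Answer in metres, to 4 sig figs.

From T = 2π√(L/g), L = gT²/(4π²) = 7.635 × 9.2010²/(4π²) = 16.37 m.

16.37 m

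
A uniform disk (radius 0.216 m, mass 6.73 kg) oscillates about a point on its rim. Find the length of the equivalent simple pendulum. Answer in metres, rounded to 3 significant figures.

The equivalent simple-pendulum length is L_eq = I/(md), where I is about the pivot and d = 0.2160 m.
I_cm = ½mR² = 0.1570 kg·m², so I = I_cm + md² = 0.1570 + 0.3140 = 0.4710 kg·m².
L_eq = 0.4710/(6.73 × 0.2160) = 0.324 m.

0.324 m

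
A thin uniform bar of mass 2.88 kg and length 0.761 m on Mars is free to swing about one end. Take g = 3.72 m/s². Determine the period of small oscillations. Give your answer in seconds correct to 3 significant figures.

2.32 s

For a physical pendulum T = 2π√(I/(mgd)), with d = 0.3805 m from pivot to centre of mass.
I_cm = mL²/12 = 2.88 × 0.761²/12 = 0.1390 kg·m²; I = I_cm + md² = 0.1390 + 2.88 × 0.3805² = 0.5560 kg·m².
T = 2π√(0.5560/(2.88 × 3.72 × 0.3805)) = 2.32 s.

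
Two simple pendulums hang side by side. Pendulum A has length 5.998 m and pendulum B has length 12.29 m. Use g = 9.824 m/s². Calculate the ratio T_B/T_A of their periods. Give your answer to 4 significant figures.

1.431

T ∝ √L, so T_B/T_A = √(L_B/L_A) = √(12.29/5.998) = 1.431.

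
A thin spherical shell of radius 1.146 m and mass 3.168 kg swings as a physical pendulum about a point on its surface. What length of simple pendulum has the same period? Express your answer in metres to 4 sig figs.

1.910 m

The equivalent simple-pendulum length is L_eq = I/(md), where I is about the pivot and d = 1.1460 m.
I_cm = (2/3)mR² = 2.7737 kg·m², so I = I_cm + md² = 2.7737 + 4.1606 = 6.9343 kg·m².
L_eq = 6.9343/(3.168 × 1.1460) = 1.910 m.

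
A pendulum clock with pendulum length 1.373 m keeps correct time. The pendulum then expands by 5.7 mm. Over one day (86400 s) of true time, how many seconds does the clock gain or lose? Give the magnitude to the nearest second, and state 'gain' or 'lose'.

T ∝ √L, so T'/T = √(1.37870/1.373) = 1.00207.
In 86400 s of true time the clock registers 86400/1.00207 = 86221.2 s, so it loses 179 s.

lose 179 s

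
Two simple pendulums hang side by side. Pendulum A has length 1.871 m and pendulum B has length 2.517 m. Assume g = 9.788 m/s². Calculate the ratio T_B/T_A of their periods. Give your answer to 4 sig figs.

1.160

T ∝ √L, so T_B/T_A = √(L_B/L_A) = √(2.517/1.871) = 1.160.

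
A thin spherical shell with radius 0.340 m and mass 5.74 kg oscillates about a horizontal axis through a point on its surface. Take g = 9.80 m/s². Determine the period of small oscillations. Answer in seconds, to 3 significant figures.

1.51 s

I_cm = (2/3)mr² = 0.4424 kg·m². The pivot is at distance d = 0.340 m from the centre of mass.
By the parallel-axis theorem, I = I_cm + md² = 0.4424 + 0.6635 = 1.106 kg·m².
T = 2π√(I/(mgd)) = 2π√(1.106/(5.74 × 9.80 × 0.340)) = 1.51 s.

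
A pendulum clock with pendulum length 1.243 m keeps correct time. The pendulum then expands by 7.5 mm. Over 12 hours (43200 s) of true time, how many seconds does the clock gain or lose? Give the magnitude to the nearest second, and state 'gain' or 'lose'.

lose 130 s

T ∝ √L, so T'/T = √(1.25050/1.243) = 1.00301.
In 43200 s of true time the clock registers 43200/1.00301 = 43070.3 s, so it loses 130 s.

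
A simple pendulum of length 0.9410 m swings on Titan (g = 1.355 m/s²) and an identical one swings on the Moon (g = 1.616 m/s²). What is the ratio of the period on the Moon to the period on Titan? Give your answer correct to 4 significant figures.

0.9157

T ∝ 1/√g, so T₂/T₁ = √(g₁/g₂) = √(1.355/1.616) = 0.9157.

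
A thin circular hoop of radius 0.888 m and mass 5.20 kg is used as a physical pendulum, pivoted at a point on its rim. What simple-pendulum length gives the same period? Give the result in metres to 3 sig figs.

1.78 m

The equivalent simple-pendulum length is L_eq = I/(md), where I is about the pivot and d = 0.8880 m.
I_cm = mR² = 4.100 kg·m², so I = I_cm + md² = 4.100 + 4.100 = 8.201 kg·m².
L_eq = 8.201/(5.20 × 0.8880) = 1.78 m.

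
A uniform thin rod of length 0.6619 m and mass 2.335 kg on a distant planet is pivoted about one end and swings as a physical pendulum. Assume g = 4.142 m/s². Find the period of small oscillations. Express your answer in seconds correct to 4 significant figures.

For a physical pendulum T = 2π√(I/(mgd)), with d = 0.33095 m from pivot to centre of mass.
I_cm = mL²/12 = 2.335 × 0.6619²/12 = 0.085249 kg·m²; I = I_cm + md² = 0.085249 + 2.335 × 0.33095² = 0.34100 kg·m².
T = 2π√(0.34100/(2.335 × 4.142 × 0.33095)) = 2.051 s.

2.051 s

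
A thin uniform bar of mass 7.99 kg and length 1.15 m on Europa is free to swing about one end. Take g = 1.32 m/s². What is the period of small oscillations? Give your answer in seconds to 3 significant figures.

4.79 s

For a physical pendulum T = 2π√(I/(mgd)), with d = 0.5750 m from pivot to centre of mass.
I_cm = mL²/12 = 7.99 × 1.15²/12 = 0.8806 kg·m²; I = I_cm + md² = 0.8806 + 7.99 × 0.5750² = 3.522 kg·m².
T = 2π√(3.522/(7.99 × 1.32 × 0.5750)) = 4.79 s.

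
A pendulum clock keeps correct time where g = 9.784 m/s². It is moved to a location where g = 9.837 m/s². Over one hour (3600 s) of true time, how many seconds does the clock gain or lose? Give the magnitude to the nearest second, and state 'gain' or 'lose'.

The clock's period scales as T ∝ 1/√g, so T'/T = √(9.784/9.837) = 0.997302.
In 3600 s of true time the clock registers 3600/0.997302 = 3609.7 s, so it gains 10 s.

gain 10 s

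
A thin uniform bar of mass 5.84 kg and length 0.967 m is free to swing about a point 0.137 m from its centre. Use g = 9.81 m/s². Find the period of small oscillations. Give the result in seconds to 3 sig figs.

1.69 s

For a physical pendulum T = 2π√(I/(mgd)), with d = 0.1370 m from pivot to centre of mass.
I_cm = mL²/12 = 5.84 × 0.967²/12 = 0.4551 kg·m²; I = I_cm + md² = 0.4551 + 5.84 × 0.1370² = 0.5647 kg·m².
T = 2π√(0.5647/(5.84 × 9.81 × 0.1370)) = 1.69 s.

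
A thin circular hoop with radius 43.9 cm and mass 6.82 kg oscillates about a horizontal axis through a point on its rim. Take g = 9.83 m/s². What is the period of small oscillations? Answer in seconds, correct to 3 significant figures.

1.88 s

I_cm = mr² = 1.314 kg·m². The pivot is at distance d = 0.439 m from the centre of mass.
By the parallel-axis theorem, I = I_cm + md² = 1.314 + 1.314 = 2.629 kg·m².
T = 2π√(I/(mgd)) = 2π√(2.629/(6.82 × 9.83 × 0.439)) = 1.88 s.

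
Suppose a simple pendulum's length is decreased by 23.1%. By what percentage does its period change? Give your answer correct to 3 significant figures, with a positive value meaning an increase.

T ∝ √L, so T'/T = √(0.7690) = 0.8769.
Percentage change in T = (0.8769 − 1) × 100% = -12.3%.

-12.3%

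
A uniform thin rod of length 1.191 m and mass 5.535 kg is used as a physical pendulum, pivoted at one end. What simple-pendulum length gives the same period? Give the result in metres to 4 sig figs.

The equivalent simple-pendulum length is L_eq = I/(md), where I is about the pivot and d = 0.59550 m.
I_cm = (1/12)mL² = 0.65427 kg·m², so I = I_cm + md² = 0.65427 + 1.9628 = 2.6171 kg·m².
L_eq = 2.6171/(5.535 × 0.59550) = 0.7940 m.

0.7940 m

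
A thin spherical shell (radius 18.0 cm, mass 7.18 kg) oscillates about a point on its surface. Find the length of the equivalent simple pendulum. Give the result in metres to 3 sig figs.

The equivalent simple-pendulum length is L_eq = I/(md), where I is about the pivot and d = 0.1800 m.
I_cm = (2/3)mR² = 0.1551 kg·m², so I = I_cm + md² = 0.1551 + 0.2326 = 0.3877 kg·m².
L_eq = 0.3877/(7.18 × 0.1800) = 0.300 m.

0.300 m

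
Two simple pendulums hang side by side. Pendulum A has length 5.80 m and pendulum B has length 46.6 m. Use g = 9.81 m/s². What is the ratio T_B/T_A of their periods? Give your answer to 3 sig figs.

T ∝ √L, so T_B/T_A = √(L_B/L_A) = √(46.6/5.80) = 2.83.

2.83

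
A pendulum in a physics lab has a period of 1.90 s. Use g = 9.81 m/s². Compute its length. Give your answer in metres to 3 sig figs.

From T = 2π√(L/g), L = gT²/(4π²) = 9.81 × 1.900²/(4π²) = 0.897 m.

0.897 m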